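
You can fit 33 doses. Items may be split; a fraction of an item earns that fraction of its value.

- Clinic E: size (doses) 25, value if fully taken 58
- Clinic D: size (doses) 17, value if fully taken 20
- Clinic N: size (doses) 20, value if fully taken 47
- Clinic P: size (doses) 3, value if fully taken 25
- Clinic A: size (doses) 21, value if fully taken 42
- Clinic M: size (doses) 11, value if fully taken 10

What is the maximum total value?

95.2

Rank by value-to-size ratio: Clinic P 25/3≈8.33, Clinic N 47/20≈2.35, Clinic E 58/25≈2.32, Clinic A 42/21≈2, Clinic D 20/17≈1.18, Clinic M 10/11≈0.909.
Clinic P: take in full, 3 doses for value 25 ; 30 left.
All 20 doses of Clinic N fit (value 47) ; 10 remain.
Fill the last 10 doses with part of Clinic E: 10/25 of it earns 23.2.
Total value = 95.2.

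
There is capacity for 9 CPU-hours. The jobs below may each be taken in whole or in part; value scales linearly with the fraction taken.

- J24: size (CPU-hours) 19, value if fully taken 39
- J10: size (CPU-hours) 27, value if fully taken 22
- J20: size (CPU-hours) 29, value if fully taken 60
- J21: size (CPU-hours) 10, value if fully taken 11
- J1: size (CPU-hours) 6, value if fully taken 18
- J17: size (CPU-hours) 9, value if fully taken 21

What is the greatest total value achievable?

Best value per unit of size first: J1 18/6≈3, J17 21/9≈2.33, J20 60/29≈2.07, J24 39/19≈2.05, J21 11/10≈1.1, J10 22/27≈0.815.
J1: take in full, 6 CPU-hours for value 18 ; 3 left.
Only 3 CPU-hours remain; take 3/9 of J17 for value 21×3/9 = 7.
Total value = 25.

25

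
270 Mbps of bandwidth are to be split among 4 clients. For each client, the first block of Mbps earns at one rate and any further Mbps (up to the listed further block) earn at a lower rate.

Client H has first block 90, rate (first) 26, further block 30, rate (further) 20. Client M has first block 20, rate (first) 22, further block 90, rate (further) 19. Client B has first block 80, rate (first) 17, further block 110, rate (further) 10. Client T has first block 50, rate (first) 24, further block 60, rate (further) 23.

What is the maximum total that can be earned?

6340

Order all 8 blocks by rate: Client H/tier1 26 > Client T/tier1 24 > Client T/tier2 23 > Client M/tier1 22 > Client H/tier2 20 > Client M/tier2 19 > Client B/tier1 17 > Client B/tier2 10.
Client H/tier1 (26): +90 → 180 left.
Client T tier1 at 24: fill all 50 → 130 left.
Fill Client T tier2 block (60 at 23) → 70 left.
Client M/tier1 (22): +20 → 50 left.
Client H tier2 at 20: fill all 30 → 20 left.
20 remain; put them into Client M tier2 at 19.
Total = 26×90 + 24×50 + 23×60 + 22×20 + 20×30 + 19×20 = 6340.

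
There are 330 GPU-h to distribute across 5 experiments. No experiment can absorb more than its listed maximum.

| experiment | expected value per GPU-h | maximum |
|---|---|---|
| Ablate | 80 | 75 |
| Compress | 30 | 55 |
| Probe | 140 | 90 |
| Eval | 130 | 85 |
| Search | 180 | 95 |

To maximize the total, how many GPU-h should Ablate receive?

60

Order the experiments by expected value per GPU-h: Search 180 > Probe 140 > Eval 130 > Ablate 80 > Compress 30.
Search: +95 to 95 (cap) → 235 left.
Give Probe 90 to hit its cap of 90 → 145 left.
Give Eval 85 to hit its cap of 85 → 60 left.
Ablate: +60 (room for 75) → 60. Pool exhausted.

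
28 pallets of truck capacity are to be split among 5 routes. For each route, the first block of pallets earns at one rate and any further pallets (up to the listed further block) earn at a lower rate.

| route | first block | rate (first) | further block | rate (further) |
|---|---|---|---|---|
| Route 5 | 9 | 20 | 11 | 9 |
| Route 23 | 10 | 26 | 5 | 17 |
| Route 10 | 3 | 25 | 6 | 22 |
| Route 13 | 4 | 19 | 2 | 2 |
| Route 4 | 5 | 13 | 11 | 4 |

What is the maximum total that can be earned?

Rank every tier by rate: Route 23/first 26 > Route 10/first 25 > Route 10/second 22 > Route 5/first 20 > Route 13/first 19 > Route 23/second 17 > Route 4/first 13 > Route 5/second 9 > Route 4/second 4 > Route 13/second 2.
Fill Route 23 first block (10 at 26) — 18 left.
Route 10/first (25): +3 — 15 left.
Route 10 second at 22: fill all 6 — 9 left.
Route 5/first (20): +9 — 0 left.
Total = 26×10 + 25×3 + 22×6 + 20×9 = 647.

647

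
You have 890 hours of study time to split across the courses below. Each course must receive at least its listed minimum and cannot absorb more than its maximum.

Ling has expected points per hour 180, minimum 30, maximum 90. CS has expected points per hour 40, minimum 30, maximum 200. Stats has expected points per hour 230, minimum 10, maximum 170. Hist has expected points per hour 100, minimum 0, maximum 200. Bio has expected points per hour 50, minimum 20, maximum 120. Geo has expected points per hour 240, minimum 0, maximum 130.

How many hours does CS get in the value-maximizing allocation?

Meeting every minimum uses 30+30+10+0+20+0 = 90 hours, leaving 800.
Rank by expected points per hour: Geo 240 > Stats 230 > Ling 180 > Hist 100 > Bio 50 > CS 40.
Geo: +130 to 130 (cap) → 670 left.
Stats takes 160 more to reach its cap of 170 → 510 left.
Ling: +60 to 90 (cap) → 450 left.
Hist: +200 to 200 (cap) → 250 left.
Give Bio 100 more to hit its cap of 120 → 150 left.
CS has room for 170 more but only 150 remain, so it gets 180.

180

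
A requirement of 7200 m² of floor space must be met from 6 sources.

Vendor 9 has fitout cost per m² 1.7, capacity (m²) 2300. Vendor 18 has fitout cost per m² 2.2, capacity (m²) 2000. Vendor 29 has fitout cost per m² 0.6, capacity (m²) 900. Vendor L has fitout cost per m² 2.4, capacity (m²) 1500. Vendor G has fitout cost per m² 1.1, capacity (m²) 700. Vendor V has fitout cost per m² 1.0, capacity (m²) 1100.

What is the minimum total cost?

11200

Use sources in increasing cost order.
Vendor 29 (0.6): use full 900 → 6300 m² to go.
Vendor V at 1.0: take all 1100 m² → 5200 still needed.
Vendor G at 1.1: take all 700 m² → 4500 still needed.
Take 2300 from Vendor 9 at 1.7 → need 2200 more.
Vendor 18 at 2.2: take all 2000 m² → 200 still needed.
Take 200 from Vendor L at 2.4 to finish.
Cost = 900×0.6 + 1100×1.0 + 700×1.1 + 2300×1.7 + 2000×2.2 + 200×2.4 = 11200.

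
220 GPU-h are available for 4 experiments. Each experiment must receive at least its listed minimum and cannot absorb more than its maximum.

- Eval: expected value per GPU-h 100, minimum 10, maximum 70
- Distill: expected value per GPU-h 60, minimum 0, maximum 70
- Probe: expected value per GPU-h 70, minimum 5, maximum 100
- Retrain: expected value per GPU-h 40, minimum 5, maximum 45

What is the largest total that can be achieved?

16900

Meeting every minimum uses 10+0+5+5 = 20 GPU-h, leaving 200.
Order the experiments by expected value per GPU-h: Eval 100 > Probe 70 > Distill 60 > Retrain 40.
Eval takes 60 more to reach its cap of 70 — 140 left.
Probe takes 95 more to reach its cap of 100 — 45 left.
Distill has room for 70 more but only 45 remain, so it gets 45.
Total = 100×70 + 60×45 + 70×100 + 40×5 = 16900.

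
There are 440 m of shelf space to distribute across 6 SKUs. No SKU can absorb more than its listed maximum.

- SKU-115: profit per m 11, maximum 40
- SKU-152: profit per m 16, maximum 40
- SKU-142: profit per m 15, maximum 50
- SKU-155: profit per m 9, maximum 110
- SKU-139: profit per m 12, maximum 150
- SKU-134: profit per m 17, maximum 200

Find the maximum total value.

6590

Order the SKUs by profit per m: SKU-134 17 > SKU-152 16 > SKU-142 15 > SKU-139 12 > SKU-115 11 > SKU-155 9.
SKU-134: +200 to 200 (cap) ; 240 left.
SKU-152: +40 to 40 (cap) ; 200 left.
SKU-142 takes 50 to reach its cap of 50 ; 150 left.
SKU-139 takes 150 to reach its cap of 150 ; 0 left.
Total = 16×40 + 15×50 + 12×150 + 17×200 = 6590.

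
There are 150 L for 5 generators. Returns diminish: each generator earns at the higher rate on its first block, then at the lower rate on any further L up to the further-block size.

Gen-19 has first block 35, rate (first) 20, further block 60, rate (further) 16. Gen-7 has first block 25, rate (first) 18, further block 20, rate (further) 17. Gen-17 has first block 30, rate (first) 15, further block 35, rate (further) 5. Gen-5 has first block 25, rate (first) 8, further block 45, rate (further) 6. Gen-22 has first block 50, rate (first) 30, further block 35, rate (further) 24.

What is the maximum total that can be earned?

Order all 10 blocks by rate: Gen-22/first 30 > Gen-22/second 24 > Gen-19/first 20 > Gen-7/first 18 > Gen-7/second 17 > Gen-19/second 16 > Gen-17/first 15 > Gen-5/first 8 > Gen-5/second 6 > Gen-17/second 5.
Gen-22/first (30): +50 ; 100 left.
Gen-22/second (24): +35 ; 65 left.
Gen-19 first at 20: fill all 35 ; 30 left.
Fill Gen-7 first block (25 at 18) ; 5 left.
5 remain; put them into Gen-7 second at 17.
Total = 30×50 + 24×35 + 20×35 + 18×25 + 17×5 = 3575.

3575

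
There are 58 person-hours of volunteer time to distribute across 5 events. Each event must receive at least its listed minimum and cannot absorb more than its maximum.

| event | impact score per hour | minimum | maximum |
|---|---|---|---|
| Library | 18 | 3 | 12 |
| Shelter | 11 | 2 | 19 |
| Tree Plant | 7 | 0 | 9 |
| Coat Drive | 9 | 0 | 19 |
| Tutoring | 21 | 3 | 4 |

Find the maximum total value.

708

Meeting every minimum uses 3+2+0+0+3 = 8 person-hours, leaving 50.
Order the events by impact score per hour: Tutoring 21 > Library 18 > Shelter 11 > Coat Drive 9 > Tree Plant 7.
Tutoring: +1 to 4 (cap) — 49 left.
Library takes 9 more to reach its cap of 12 — 40 left.
Shelter takes 17 more to reach its cap of 19 — 23 left.
Give Coat Drive 19 more to hit its cap of 19 — 4 left.
Tree Plant has room for 9 more but only 4 remain, so it gets 4.
Total = 18×12 + 11×19 + 7×4 + 9×19 + 21×4 = 708.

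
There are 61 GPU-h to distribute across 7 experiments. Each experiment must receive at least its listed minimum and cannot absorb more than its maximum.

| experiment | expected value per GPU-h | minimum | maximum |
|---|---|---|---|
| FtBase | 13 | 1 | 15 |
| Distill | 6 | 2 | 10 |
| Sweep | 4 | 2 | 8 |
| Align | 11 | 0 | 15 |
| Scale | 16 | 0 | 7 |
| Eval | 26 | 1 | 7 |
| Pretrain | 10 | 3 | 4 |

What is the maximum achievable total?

766

Meeting every minimum uses 1+2+2+0+0+1+3 = 9 GPU-h, leaving 52.
Rank by expected value per GPU-h: Eval 26 > Scale 16 > FtBase 13 > Align 11 > Pretrain 10 > Distill 6 > Sweep 4.
Eval: +6 to 7 (cap) → 46 left.
Scale takes 7 more to reach its cap of 7 → 39 left.
FtBase: +14 to 15 (cap) → 25 left.
Align: +15 to 15 (cap) → 10 left.
Pretrain takes 1 more to reach its cap of 4 → 9 left.
Distill: +8 to 10 (cap) → 1 left.
Only 1 left; Sweep takes them to reach 3.
Total = 13×15 + 6×10 + 4×3 + 11×15 + 16×7 + 26×7 + 10×4 = 766.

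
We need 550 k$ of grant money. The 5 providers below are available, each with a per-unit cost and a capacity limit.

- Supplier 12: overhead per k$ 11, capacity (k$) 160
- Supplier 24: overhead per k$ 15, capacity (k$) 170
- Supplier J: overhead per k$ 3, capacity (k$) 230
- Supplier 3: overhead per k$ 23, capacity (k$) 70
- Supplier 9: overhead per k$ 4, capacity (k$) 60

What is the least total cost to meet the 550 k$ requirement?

4190

Use providers in increasing cost order.
Take 230 from Supplier J at 3 — need 320 more.
Take 60 from Supplier 9 at 4 — need 260 more.
Take 160 from Supplier 12 at 11 — need 100 more.
Supplier 24 (15): take the remaining 100 — done.
Supplier 3: unused.
Cost = 230×3 + 60×4 + 160×11 + 100×15 = 4190.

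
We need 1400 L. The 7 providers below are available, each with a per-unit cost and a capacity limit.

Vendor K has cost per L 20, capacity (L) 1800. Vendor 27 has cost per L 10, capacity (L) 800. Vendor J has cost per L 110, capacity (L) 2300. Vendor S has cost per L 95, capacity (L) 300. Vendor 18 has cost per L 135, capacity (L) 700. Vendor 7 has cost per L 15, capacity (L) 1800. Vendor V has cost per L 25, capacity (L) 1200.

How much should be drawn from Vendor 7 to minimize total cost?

600

Cheapest first:
Vendor 27 at 10: take all 800 L — 600 still needed.
Take 600 from Vendor 7 at 15 to finish.
Vendor K, Vendor V, Vendor S, Vendor J, Vendor 18: unused.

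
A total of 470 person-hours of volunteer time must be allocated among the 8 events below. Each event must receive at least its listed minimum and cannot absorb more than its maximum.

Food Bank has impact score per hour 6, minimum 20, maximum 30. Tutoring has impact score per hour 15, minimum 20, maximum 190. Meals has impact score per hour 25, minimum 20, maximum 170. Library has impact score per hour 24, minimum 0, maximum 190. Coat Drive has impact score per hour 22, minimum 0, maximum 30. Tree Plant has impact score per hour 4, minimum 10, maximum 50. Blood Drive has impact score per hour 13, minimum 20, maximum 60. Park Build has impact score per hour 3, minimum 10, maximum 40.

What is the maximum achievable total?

Meeting every minimum uses 20+20+20+0+0+10+20+10 = 100 person-hours, leaving 370.
Highest impact score per hour first: Meals 25 > Library 24 > Coat Drive 22 > Tutoring 15 > Blood Drive 13 > Food Bank 6 > Tree Plant 4 > Park Build 3.
Meals: +150 to 170 (cap) ; 220 left.
Library: +190 to 190 (cap) ; 30 left.
Coat Drive: +30 to 30 (cap) ; 0 left.
Total = 6×20 + 15×20 + 25×170 + 24×190 + 22×30 + 4×10 + 13×20 + 3×10 = 10220.

10220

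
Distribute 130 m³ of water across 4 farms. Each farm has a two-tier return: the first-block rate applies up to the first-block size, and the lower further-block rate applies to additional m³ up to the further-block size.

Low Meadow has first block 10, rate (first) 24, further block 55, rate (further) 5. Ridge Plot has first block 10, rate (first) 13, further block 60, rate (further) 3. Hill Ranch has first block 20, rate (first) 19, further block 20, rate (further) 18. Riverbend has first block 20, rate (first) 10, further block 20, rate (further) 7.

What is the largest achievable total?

Treat each block as its own option and order by rate: Low Meadow/T1 24 > Hill Ranch/T1 19 > Hill Ranch/T2 18 > Ridge Plot/T1 13 > Riverbend/T1 10 > Riverbend/T2 7 > Low Meadow/T2 5 > Ridge Plot/T2 3.
Low Meadow/T1 (24): +10 → 120 left.
Fill Hill Ranch T1 block (20 at 19) → 100 left.
Hill Ranch/T2 (18): +20 → 80 left.
Fill Ridge Plot T1 block (10 at 13) → 70 left.
Riverbend/T1 (10): +20 → 50 left.
Riverbend T2 at 7: fill all 20 → 30 left.
Low Meadow T2 at 5: only 30 left, fill 30.
Total = 24×10 + 19×20 + 18×20 + 13×10 + 10×20 + 7×20 + 5×30 = 1600.

1600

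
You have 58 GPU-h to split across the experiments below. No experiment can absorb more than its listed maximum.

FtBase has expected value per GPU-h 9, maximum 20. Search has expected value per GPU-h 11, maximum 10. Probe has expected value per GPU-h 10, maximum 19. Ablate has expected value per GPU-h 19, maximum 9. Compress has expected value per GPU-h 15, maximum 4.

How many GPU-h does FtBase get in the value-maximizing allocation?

16

Order the experiments by expected value per GPU-h: Ablate 19 > Compress 15 > Search 11 > Probe 10 > FtBase 9.
Give Ablate 9 to hit its cap of 9 ; 49 left.
Compress: +4 to 4 (cap) ; 45 left.
Search takes 10 to reach its cap of 10 ; 35 left.
Probe takes 19 to reach its cap of 19 ; 16 left.
FtBase: +16 (room for 20) → 16. Pool exhausted.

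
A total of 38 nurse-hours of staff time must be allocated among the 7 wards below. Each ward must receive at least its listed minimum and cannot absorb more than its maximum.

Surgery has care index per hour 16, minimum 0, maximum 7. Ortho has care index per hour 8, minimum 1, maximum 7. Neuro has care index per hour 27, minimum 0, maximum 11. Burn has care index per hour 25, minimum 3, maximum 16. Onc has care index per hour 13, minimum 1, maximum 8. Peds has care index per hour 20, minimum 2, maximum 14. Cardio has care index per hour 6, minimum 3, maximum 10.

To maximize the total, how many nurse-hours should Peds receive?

6

Meeting every minimum uses 0+1+0+3+1+2+3 = 10 nurse-hours, leaving 28.
Order the wards by care index per hour: Neuro 27 > Burn 25 > Peds 20 > Surgery 16 > Onc 13 > Ortho 8 > Cardio 6.
Neuro takes 11 more to reach its cap of 11 — 17 left.
Burn: +13 to 16 (cap) — 4 left.
Only 4 left; Peds takes them to reach 6.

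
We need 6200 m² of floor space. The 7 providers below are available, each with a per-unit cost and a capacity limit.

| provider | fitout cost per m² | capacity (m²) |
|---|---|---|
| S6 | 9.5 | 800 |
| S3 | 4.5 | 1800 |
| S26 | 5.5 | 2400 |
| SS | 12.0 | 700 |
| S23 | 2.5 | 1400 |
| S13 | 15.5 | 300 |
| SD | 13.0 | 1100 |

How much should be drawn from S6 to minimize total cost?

Use providers in increasing cost order.
Take 1400 from S23 at 2.5 — need 4800 more.
S3 at 4.5: take all 1800 m² — 3000 still needed.
S26 (5.5): use full 2400 — 600 m² to go.
S6 (9.5): take the remaining 600 — done.
SS, SD, S13: unused.

600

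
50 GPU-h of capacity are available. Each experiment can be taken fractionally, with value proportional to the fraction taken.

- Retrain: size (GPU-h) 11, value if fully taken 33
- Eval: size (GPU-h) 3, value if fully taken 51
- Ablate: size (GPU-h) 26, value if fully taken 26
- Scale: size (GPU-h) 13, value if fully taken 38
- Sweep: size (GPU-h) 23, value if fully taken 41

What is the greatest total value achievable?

Best value per unit of size first: Eval 51/3≈17, Retrain 33/11≈3, Scale 38/13≈2.92, Sweep 41/23≈1.78, Ablate 26/26≈1.
Eval: take in full, 3 GPU-h for value 51 — 47 left.
Take all of Retrain (11 GPU-h, value 33) — 36 GPU-h left.
Take all of Scale (13 GPU-h, value 38) — 23 GPU-h left.
Take all of Sweep (23 GPU-h, value 41) — 0 GPU-h left.
Total value = 163.

163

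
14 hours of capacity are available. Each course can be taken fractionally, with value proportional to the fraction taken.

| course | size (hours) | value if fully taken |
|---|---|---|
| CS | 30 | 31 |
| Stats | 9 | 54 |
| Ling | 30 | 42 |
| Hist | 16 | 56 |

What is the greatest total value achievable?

71.5

Best value per unit of size first: Stats 54/9≈6, Hist 56/16≈3.5, Ling 42/30≈1.4, CS 31/30≈1.03.
Stats: take in full, 9 hours for value 54 ; 5 left.
Only 5 hours remain; take 5/16 of Hist for value 56×5/16 = 17.5.
Total value = 71.5.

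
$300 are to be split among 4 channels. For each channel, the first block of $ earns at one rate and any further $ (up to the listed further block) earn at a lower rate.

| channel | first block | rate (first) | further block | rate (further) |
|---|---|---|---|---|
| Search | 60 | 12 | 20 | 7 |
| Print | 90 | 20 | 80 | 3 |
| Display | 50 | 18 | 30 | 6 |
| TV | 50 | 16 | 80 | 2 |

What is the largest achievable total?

4540

Treat each block as its own option and order by rate: Print/tier1 20 > Display/tier1 18 > TV/tier1 16 > Search/tier1 12 > Search/tier2 7 > Display/tier2 6 > Print/tier2 3 > TV/tier2 2.
Fill Print tier1 block (90 at 20) ; 210 left.
Display/tier1 (18): +50 ; 160 left.
TV tier1 at 16: fill all 50 ; 110 left.
Search/tier1 (12): +60 ; 50 left.
Search tier2 at 7: fill all 20 ; 30 left.
Display tier2 at 6: fill all 30 ; 0 left.
Total = 20×90 + 18×50 + 16×50 + 12×60 + 7×20 + 6×30 = 4540.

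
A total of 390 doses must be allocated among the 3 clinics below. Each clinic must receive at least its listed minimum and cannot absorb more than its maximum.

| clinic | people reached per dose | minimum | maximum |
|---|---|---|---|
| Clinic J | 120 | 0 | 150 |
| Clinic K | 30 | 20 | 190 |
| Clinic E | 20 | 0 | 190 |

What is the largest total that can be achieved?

Meeting every minimum uses 0+20+0 = 20 doses, leaving 370.
Highest people reached per dose first: Clinic J 120 > Clinic K 30 > Clinic E 20.
Clinic J takes 150 more to reach its cap of 150 ; 220 left.
Clinic K takes 170 more to reach its cap of 190 ; 50 left.
Only 50 left; Clinic E takes them to reach 50.
Total = 120×150 + 30×190 + 20×50 = 24700.

24700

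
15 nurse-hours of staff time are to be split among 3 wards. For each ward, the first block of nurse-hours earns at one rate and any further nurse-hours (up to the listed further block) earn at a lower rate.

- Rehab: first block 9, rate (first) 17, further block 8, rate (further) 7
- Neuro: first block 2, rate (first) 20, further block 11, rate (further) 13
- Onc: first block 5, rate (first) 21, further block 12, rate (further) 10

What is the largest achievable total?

281

Order all 6 blocks by rate: Onc/T1 21 > Neuro/T1 20 > Rehab/T1 17 > Neuro/T2 13 > Onc/T2 10 > Rehab/T2 7.
Onc T1 at 21: fill all 5 ; 10 left.
Fill Neuro T1 block (2 at 20) ; 8 left.
Rehab/T1: +8 of 9 at 17; pool empty.
Total = 21×5 + 20×2 + 17×8 = 281.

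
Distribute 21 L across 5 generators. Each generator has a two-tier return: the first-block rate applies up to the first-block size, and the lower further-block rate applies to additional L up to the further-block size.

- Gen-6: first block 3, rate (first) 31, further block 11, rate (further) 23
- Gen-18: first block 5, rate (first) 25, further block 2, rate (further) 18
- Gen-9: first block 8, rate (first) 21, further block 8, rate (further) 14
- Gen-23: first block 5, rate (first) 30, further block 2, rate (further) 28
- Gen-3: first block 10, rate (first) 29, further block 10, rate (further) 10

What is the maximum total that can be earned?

Rank every tier by rate: Gen-6/T1 31 > Gen-23/T1 30 > Gen-3/T1 29 > Gen-23/T2 28 > Gen-18/T1 25 > Gen-6/T2 23 > Gen-9/T1 21 > Gen-18/T2 18 > Gen-9/T2 14 > Gen-3/T2 10.
Fill Gen-6 T1 block (3 at 31) — 18 left.
Fill Gen-23 T1 block (5 at 30) — 13 left.
Gen-3/T1 (29): +10 — 3 left.
Gen-23 T2 at 28: fill all 2 — 1 left.
1 remain; put them into Gen-18 T1 at 25.
Total = 31×3 + 30×5 + 29×10 + 28×2 + 25×1 = 614.

614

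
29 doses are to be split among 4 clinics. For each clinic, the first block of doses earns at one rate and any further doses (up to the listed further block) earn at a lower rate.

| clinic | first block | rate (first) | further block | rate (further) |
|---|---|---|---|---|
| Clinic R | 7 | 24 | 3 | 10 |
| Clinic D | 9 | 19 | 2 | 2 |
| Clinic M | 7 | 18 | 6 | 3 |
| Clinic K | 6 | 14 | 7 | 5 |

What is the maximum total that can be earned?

549

Rank every tier by rate: Clinic R/tier1 24 > Clinic D/tier1 19 > Clinic M/tier1 18 > Clinic K/tier1 14 > Clinic R/tier2 10 > Clinic K/tier2 5 > Clinic M/tier2 3 > Clinic D/tier2 2.
Fill Clinic R tier1 block (7 at 24) — 22 left.
Clinic D/tier1 (19): +9 — 13 left.
Clinic M tier1 at 18: fill all 7 — 6 left.
Fill Clinic K tier1 block (6 at 14) — 0 left.
Total = 24×7 + 19×9 + 18×7 + 14×6 = 549.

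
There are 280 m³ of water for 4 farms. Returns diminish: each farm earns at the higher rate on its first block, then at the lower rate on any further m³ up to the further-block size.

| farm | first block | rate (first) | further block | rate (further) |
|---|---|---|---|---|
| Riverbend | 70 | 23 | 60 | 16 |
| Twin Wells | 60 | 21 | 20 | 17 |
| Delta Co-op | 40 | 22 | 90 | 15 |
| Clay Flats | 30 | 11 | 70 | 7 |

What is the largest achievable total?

Order all 8 blocks by rate: Riverbend/T1 23 > Delta Co-op/T1 22 > Twin Wells/T1 21 > Twin Wells/T2 17 > Riverbend/T2 16 > Delta Co-op/T2 15 > Clay Flats/T1 11 > Clay Flats/T2 7.
Fill Riverbend T1 block (70 at 23) → 210 left.
Delta Co-op/T1 (22): +40 → 170 left.
Twin Wells/T1 (21): +60 → 110 left.
Fill Twin Wells T2 block (20 at 17) → 90 left.
Riverbend T2 at 16: fill all 60 → 30 left.
Delta Co-op/T2: +30 of 90 at 15; pool empty.
Total = 23×70 + 22×40 + 21×60 + 17×20 + 16×60 + 15×30 = 5500.

5500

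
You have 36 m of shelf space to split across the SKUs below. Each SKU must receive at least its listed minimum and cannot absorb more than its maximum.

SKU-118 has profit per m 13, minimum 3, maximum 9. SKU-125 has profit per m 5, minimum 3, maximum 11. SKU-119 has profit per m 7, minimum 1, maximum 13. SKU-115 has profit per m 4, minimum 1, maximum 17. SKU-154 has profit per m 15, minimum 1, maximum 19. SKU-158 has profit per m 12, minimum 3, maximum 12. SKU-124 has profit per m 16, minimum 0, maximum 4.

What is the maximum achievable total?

Meeting every minimum uses 3+3+1+1+1+3+0 = 12 m, leaving 24.
Order the SKUs by profit per m: SKU-124 16 > SKU-154 15 > SKU-118 13 > SKU-158 12 > SKU-119 7 > SKU-125 5 > SKU-115 4.
SKU-124: +4 to 4 (cap) ; 20 left.
SKU-154: +18 to 19 (cap) ; 2 left.
SKU-118 has room for 6 more but only 2 remain, so it gets 5.
Total = 13×5 + 5×3 + 7×1 + 4×1 + 15×19 + 12×3 + 16×4 = 476.

476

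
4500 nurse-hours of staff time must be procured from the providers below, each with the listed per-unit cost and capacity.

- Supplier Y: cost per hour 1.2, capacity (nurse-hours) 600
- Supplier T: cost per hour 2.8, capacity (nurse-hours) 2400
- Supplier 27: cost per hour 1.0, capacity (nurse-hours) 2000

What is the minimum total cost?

8040

Use providers in increasing cost order.
Supplier 27 at 1.0: take all 2000 nurse-hours ; 2500 still needed.
Supplier Y (1.2): use full 600 ; 1900 nurse-hours to go.
Supplier T at 2.8: take 1900 of its 2400 ; requirement met.
Cost = 2000×1.0 + 600×1.2 + 1900×2.8 = 8040.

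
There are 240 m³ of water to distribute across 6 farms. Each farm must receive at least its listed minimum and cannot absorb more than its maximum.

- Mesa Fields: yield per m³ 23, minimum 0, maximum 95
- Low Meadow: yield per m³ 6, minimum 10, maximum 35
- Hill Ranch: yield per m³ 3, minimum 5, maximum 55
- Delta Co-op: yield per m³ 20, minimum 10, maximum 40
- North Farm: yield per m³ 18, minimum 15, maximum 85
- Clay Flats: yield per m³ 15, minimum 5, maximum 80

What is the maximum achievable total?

Meeting every minimum uses 0+10+5+10+15+5 = 45 m³, leaving 195.
Highest yield per m³ first: Mesa Fields 23 > Delta Co-op 20 > North Farm 18 > Clay Flats 15 > Low Meadow 6 > Hill Ranch 3.
Mesa Fields: +95 to 95 (cap) — 100 left.
Give Delta Co-op 30 more to hit its cap of 40 — 70 left.
North Farm takes 70 more to reach its cap of 85 — 0 left.
Total = 23×95 + 6×10 + 3×5 + 20×40 + 18×85 + 15×5 = 4665.

4665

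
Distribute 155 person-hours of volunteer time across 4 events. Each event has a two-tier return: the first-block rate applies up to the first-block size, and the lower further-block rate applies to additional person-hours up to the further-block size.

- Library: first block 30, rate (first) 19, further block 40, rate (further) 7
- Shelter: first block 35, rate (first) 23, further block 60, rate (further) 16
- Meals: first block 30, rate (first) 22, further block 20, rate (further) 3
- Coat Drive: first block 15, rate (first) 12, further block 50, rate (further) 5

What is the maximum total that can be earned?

2995

Order all 8 blocks by rate: Shelter/first 23 > Meals/first 22 > Library/first 19 > Shelter/second 16 > Coat Drive/first 12 > Library/second 7 > Coat Drive/second 5 > Meals/second 3.
Shelter first at 23: fill all 35 ; 120 left.
Meals/first (22): +30 ; 90 left.
Library/first (19): +30 ; 60 left.
Shelter/second (16): +60 ; 0 left.
Total = 23×35 + 22×30 + 19×30 + 16×60 = 2995.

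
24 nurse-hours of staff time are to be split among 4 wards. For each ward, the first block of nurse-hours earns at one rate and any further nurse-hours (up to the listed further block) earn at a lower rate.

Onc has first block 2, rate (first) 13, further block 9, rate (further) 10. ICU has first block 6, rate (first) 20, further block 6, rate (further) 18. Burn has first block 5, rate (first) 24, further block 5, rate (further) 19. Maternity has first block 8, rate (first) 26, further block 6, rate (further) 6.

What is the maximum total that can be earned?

543

Rank every tier by rate: Maternity/tier1 26 > Burn/tier1 24 > ICU/tier1 20 > Burn/tier2 19 > ICU/tier2 18 > Onc/tier1 13 > Onc/tier2 10 > Maternity/tier2 6.
Maternity/tier1 (26): +8 → 16 left.
Burn tier1 at 24: fill all 5 → 11 left.
ICU/tier1 (20): +6 → 5 left.
Burn tier2 at 19: fill all 5 → 0 left.
Total = 26×8 + 24×5 + 20×6 + 19×5 = 543.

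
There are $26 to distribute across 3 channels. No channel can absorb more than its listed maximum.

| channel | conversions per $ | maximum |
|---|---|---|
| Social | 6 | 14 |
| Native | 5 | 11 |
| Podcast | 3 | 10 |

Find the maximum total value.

142

Rank by conversions per $: Social 6 > Native 5 > Podcast 3.
Social takes 14 to reach its cap of 14 ; 12 left.
Native takes 11 to reach its cap of 11 ; 1 left.
Podcast has room for 10 but only 1 remain, so it gets 1.
Total = 6×14 + 5×11 + 3×1 = 142.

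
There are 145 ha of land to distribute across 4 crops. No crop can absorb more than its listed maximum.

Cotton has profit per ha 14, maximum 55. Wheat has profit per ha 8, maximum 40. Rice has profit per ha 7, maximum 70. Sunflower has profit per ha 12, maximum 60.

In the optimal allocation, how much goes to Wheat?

30

Rank by profit per ha: Cotton 14 > Sunflower 12 > Wheat 8 > Rice 7.
Cotton takes 55 to reach its cap of 55 — 90 left.
Sunflower: +60 to 60 (cap) — 30 left.
Wheat: +30 (room for 40) → 30. Pool exhausted.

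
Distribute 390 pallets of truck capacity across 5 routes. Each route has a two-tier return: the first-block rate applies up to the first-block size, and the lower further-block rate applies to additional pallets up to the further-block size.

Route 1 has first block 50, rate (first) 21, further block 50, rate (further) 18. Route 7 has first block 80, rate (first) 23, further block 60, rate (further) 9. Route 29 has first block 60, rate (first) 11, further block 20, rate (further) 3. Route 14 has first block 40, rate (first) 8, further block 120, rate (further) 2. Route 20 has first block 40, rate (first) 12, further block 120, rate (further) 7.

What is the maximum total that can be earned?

5860

Rank every tier by rate: Route 7/tier1 23 > Route 1/tier1 21 > Route 1/tier2 18 > Route 20/tier1 12 > Route 29/tier1 11 > Route 7/tier2 9 > Route 14/tier1 8 > Route 20/tier2 7 > Route 29/tier2 3 > Route 14/tier2 2.
Route 7/tier1 (23): +80 ; 310 left.
Route 1 tier1 at 21: fill all 50 ; 260 left.
Fill Route 1 tier2 block (50 at 18) ; 210 left.
Route 20/tier1 (12): +40 ; 170 left.
Route 29 tier1 at 11: fill all 60 ; 110 left.
Fill Route 7 tier2 block (60 at 9) ; 50 left.
Fill Route 14 tier1 block (40 at 8) ; 10 left.
Route 20/tier2: +10 of 120 at 7; pool empty.
Total = 23×80 + 21×50 + 18×50 + 12×40 + 11×60 + 9×60 + 8×40 + 7×10 = 5860.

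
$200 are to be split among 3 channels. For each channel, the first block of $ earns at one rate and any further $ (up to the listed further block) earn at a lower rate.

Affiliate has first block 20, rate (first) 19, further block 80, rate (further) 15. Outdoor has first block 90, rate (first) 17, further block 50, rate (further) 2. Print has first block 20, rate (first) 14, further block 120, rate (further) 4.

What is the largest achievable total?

Rank every tier by rate: Affiliate/tier1 19 > Outdoor/tier1 17 > Affiliate/tier2 15 > Print/tier1 14 > Print/tier2 4 > Outdoor/tier2 2.
Fill Affiliate tier1 block (20 at 19) → 180 left.
Outdoor/tier1 (17): +90 → 90 left.
Fill Affiliate tier2 block (80 at 15) → 10 left.
Print/tier1: +10 of 20 at 14; pool empty.
Total = 19×20 + 17×90 + 15×80 + 14×10 = 3250.

3250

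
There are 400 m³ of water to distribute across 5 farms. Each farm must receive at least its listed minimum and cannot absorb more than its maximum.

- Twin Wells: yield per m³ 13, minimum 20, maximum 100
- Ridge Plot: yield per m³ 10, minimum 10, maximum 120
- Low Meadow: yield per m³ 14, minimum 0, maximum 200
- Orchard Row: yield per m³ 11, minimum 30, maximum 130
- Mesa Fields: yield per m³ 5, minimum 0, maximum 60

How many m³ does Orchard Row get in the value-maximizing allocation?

Meeting every minimum uses 20+10+0+30+0 = 60 m³, leaving 340.
Highest yield per m³ first: Low Meadow 14 > Twin Wells 13 > Orchard Row 11 > Ridge Plot 10 > Mesa Fields 5.
Low Meadow: +200 to 200 (cap) → 140 left.
Twin Wells: +80 to 100 (cap) → 60 left.
Orchard Row: +60 (room for 100) → 90. Pool exhausted.

90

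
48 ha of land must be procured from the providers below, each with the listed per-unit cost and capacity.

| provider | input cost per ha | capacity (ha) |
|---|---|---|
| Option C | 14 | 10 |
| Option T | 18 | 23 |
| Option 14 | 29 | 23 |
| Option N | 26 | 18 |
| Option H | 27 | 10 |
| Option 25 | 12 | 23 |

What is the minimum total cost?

Cheapest first:
Take 23 from Option 25 at 12 → need 25 more.
Option C at 14: take all 10 ha → 15 still needed.
Take 15 from Option T at 18 to finish.
Option N, Option H, Option 14: unused.
Cost = 23×12 + 10×14 + 15×18 = 686.

686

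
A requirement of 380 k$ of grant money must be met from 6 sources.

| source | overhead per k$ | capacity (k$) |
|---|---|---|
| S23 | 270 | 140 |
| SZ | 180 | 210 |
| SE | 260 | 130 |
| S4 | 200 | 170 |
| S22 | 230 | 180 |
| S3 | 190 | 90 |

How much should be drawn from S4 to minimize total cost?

80

Cheapest first:
SZ (180): use full 210 — 170 k$ to go.
S3 (190): use full 90 — 80 k$ to go.
S4 (200): take the remaining 80 — done.
S22, SE, S23: unused.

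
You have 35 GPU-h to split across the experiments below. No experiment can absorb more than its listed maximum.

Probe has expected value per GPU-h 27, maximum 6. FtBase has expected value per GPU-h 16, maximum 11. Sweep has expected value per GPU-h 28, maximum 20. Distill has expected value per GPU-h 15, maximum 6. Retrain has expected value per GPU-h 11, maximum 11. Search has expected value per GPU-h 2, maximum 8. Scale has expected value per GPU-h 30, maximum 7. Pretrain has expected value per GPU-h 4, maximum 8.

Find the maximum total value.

Highest expected value per GPU-h first: Scale 30 > Sweep 28 > Probe 27 > FtBase 16 > Distill 15 > Retrain 11 > Pretrain 4 > Search 2.
Give Scale 7 to hit its cap of 7 — 28 left.
Give Sweep 20 to hit its cap of 20 — 8 left.
Probe takes 6 to reach its cap of 6 — 2 left.
Only 2 left; FtBase takes them to reach 2.
Total = 27×6 + 16×2 + 28×20 + 30×7 = 964.

964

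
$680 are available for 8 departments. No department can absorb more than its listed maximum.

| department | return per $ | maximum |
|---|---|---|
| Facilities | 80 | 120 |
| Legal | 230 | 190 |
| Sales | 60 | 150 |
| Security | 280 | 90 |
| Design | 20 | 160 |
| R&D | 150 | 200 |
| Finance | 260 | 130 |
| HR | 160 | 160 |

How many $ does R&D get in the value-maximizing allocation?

Highest return per $ first: Security 280 > Finance 260 > Legal 230 > HR 160 > R&D 150 > Facilities 80 > Sales 60 > Design 20.
Security: +90 to 90 (cap) → 590 left.
Finance: +130 to 130 (cap) → 460 left.
Give Legal 190 to hit its cap of 190 → 270 left.
HR takes 160 to reach its cap of 160 → 110 left.
Only 110 left; R&D takes them to reach 110.

110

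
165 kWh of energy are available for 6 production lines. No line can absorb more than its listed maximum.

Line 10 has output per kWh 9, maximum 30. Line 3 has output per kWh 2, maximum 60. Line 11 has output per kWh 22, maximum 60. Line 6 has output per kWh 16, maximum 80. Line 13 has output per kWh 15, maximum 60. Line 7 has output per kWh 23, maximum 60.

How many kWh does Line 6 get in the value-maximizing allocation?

Order the production lines by output per kWh: Line 7 23 > Line 11 22 > Line 6 16 > Line 13 15 > Line 10 9 > Line 3 2.
Give Line 7 60 to hit its cap of 60 — 105 left.
Give Line 11 60 to hit its cap of 60 — 45 left.
Line 6: +45 (room for 80) → 45. Pool exhausted.

45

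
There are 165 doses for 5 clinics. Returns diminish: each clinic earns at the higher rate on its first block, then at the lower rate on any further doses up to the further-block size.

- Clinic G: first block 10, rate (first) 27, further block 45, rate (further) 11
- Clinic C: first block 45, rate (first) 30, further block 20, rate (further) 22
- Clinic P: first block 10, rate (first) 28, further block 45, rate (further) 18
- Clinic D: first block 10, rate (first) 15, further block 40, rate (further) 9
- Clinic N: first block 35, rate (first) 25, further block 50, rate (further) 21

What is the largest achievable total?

4160

Rank every tier by rate: Clinic C/first 30 > Clinic P/first 28 > Clinic G/first 27 > Clinic N/first 25 > Clinic C/second 22 > Clinic N/second 21 > Clinic P/second 18 > Clinic D/first 15 > Clinic G/second 11 > Clinic D/second 9.
Fill Clinic C first block (45 at 30) — 120 left.
Fill Clinic P first block (10 at 28) — 110 left.
Fill Clinic G first block (10 at 27) — 100 left.
Clinic N first at 25: fill all 35 — 65 left.
Fill Clinic C second block (20 at 22) — 45 left.
Clinic N second at 21: only 45 left, fill 45.
Total = 30×45 + 28×10 + 27×10 + 25×35 + 22×20 + 21×45 = 4160.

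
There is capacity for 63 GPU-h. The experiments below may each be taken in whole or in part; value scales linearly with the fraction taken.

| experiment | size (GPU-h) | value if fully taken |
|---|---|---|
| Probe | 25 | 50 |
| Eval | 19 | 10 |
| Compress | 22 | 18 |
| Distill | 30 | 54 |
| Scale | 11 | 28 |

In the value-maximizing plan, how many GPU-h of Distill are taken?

27

Sort by value density: Scale 28/11≈2.55, Probe 50/25≈2, Distill 54/30≈1.8, Compress 18/22≈0.818, Eval 10/19≈0.526.
Take all of Scale (11 GPU-h, value 28) ; 52 GPU-h left.
Probe: take in full, 25 GPU-h for value 50 ; 27 left.
27 GPU-h left: a 27/30 share of Distill gives 54×27/30 = 48.6.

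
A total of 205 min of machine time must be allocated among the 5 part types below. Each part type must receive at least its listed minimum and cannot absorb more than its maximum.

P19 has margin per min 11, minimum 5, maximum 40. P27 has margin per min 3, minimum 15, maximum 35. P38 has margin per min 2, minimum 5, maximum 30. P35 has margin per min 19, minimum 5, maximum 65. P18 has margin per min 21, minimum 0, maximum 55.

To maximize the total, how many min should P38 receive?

Meeting every minimum uses 5+15+5+5+0 = 30 min, leaving 175.
Rank by margin per min: P18 21 > P35 19 > P19 11 > P27 3 > P38 2.
P18: +55 to 55 (cap) ; 120 left.
P35 takes 60 more to reach its cap of 65 ; 60 left.
Give P19 35 more to hit its cap of 40 ; 25 left.
P27 takes 20 more to reach its cap of 35 ; 5 left.
P38 has room for 25 more but only 5 remain, so it gets 10.

10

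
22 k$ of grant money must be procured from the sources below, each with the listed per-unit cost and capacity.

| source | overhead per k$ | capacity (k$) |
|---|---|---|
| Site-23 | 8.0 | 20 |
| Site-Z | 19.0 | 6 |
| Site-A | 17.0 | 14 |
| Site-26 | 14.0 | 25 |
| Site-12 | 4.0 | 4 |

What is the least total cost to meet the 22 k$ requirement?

Use sources in increasing cost order.
Site-12 (4.0): use full 4 → 18 k$ to go.
Take 18 from Site-23 at 8.0 to finish.
Site-26, Site-A, Site-Z: unused.
Cost = 4×4.0 + 18×8.0 = 160.

160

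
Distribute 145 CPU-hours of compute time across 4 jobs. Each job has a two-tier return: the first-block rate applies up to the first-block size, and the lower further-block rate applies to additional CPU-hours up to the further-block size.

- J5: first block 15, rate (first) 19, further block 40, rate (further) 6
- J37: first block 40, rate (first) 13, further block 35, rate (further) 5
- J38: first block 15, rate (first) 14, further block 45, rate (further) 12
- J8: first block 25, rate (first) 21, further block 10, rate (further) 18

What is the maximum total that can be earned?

Rank every tier by rate: J8/first 21 > J5/first 19 > J8/second 18 > J38/first 14 > J37/first 13 > J38/second 12 > J5/second 6 > J37/second 5.
J8 first at 21: fill all 25 → 120 left.
Fill J5 first block (15 at 19) → 105 left.
J8 second at 18: fill all 10 → 95 left.
Fill J38 first block (15 at 14) → 80 left.
J37 first at 13: fill all 40 → 40 left.
J38 second at 12: only 40 left, fill 40.
Total = 21×25 + 19×15 + 18×10 + 14×15 + 13×40 + 12×40 = 2200.

2200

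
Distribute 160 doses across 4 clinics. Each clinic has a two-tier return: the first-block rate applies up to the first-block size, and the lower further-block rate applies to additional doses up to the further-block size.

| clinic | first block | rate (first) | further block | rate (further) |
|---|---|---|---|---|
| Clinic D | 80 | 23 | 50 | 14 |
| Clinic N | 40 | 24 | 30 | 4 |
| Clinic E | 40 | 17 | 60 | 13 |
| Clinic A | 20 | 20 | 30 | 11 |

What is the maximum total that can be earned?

Treat each block as its own option and order by rate: Clinic N/T1 24 > Clinic D/T1 23 > Clinic A/T1 20 > Clinic E/T1 17 > Clinic D/T2 14 > Clinic E/T2 13 > Clinic A/T2 11 > Clinic N/T2 4.
Clinic N T1 at 24: fill all 40 ; 120 left.
Fill Clinic D T1 block (80 at 23) ; 40 left.
Clinic A/T1 (20): +20 ; 20 left.
20 remain; put them into Clinic E T1 at 17.
Total = 24×40 + 23×80 + 20×20 + 17×20 = 3540.

3540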